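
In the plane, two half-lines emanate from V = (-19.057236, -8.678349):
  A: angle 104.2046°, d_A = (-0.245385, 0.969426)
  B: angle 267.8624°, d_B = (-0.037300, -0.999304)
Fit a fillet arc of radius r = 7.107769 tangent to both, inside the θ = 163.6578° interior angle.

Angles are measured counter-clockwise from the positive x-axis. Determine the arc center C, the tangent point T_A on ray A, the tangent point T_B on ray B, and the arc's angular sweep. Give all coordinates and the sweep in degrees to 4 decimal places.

center=(-26.1981,-9.4331) T_A=(-19.3077,-7.6890) T_B=(-19.0953,-9.6982) sweep=16.3422

bisector direction at 186.0335° = (-0.994461,-0.105110)
center distance |VC| = r/sin(θ/2) = 7.107769/sin(81.8289°) = 7.180667
C = V + |VC|·bis = (-26.1981,-9.4331)
T_A = V + ((C−V)·d_A)·d_A = V + 1.0206·d_A = (-19.3077,-7.6890)
T_B = V + ((C−V)·d_B)·d_B = V + 1.0206·d_B = (-19.0953,-9.6982)
sweep = 180° − θ = 16.3422°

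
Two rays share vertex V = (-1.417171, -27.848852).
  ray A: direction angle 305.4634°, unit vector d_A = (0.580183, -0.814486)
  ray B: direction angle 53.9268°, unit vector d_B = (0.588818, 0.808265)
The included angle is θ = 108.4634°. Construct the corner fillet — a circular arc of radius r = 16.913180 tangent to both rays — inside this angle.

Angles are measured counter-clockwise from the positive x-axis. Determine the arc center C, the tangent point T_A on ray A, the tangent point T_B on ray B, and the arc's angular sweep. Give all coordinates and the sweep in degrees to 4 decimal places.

center=(19.4273,-27.9598) T_A=(5.6517,-37.7725) T_B=(5.7570,-18.0010) sweep=71.5366

bisector direction at 359.6951° = (0.999986,-0.005321)
center distance |VC| = r/sin(θ/2) = 16.913180/sin(54.2317°) = 20.844767
C = V + |VC|·bis = (19.4273,-27.9598)
T_A = V + ((C−V)·d_A)·d_A = V + 12.1840·d_A = (5.6517,-37.7725)
T_B = V + ((C−V)·d_B)·d_B = V + 12.1840·d_B = (5.7570,-18.0010)
sweep = 180° − θ = 71.5366°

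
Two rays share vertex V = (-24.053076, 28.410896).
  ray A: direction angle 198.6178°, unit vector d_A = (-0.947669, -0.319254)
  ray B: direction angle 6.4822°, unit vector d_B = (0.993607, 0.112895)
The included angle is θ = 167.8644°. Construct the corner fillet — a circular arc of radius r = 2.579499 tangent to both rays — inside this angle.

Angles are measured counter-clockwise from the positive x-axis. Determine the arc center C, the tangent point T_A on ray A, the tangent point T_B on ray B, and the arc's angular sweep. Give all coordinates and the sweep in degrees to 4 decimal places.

bisector direction at 282.5500° = (0.217292,-0.976107)
center distance |VC| = r/sin(θ/2) = 2.579499/sin(83.9322°) = 2.594032
C = V + |VC|·bis = (-23.4894,25.8788)
T_A = V + ((C−V)·d_A)·d_A = V + 0.2742·d_A = (-24.3129,28.3234)
T_B = V + ((C−V)·d_B)·d_B = V + 0.2742·d_B = (-23.7806,28.4419)
sweep = 180° − θ = 12.1356°

center=(-23.4894,25.8788) T_A=(-24.3129,28.3234) T_B=(-23.7806,28.4419) sweep=12.1356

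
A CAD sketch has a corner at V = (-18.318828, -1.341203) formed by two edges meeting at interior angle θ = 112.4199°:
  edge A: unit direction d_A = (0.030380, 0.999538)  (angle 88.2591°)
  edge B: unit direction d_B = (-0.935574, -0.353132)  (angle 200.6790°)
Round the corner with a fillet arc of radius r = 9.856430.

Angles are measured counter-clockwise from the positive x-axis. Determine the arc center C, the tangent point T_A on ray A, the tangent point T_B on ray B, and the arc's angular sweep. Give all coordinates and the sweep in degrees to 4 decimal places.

bisector direction at 144.4691° = (-0.813802,0.581143)
center distance |VC| = r/sin(θ/2) = 9.856430/sin(56.2099°) = 11.859770
C = V + |VC|·bis = (-27.9703,5.5510)
T_A = V + ((C−V)·d_A)·d_A = V + 6.5958·d_A = (-18.1184,5.2516)
T_B = V + ((C−V)·d_B)·d_B = V + 6.5958·d_B = (-24.4897,-3.6704)
sweep = 180° − θ = 67.5801°

center=(-27.9703,5.5510) T_A=(-18.1184,5.2516) T_B=(-24.4897,-3.6704) sweep=67.5801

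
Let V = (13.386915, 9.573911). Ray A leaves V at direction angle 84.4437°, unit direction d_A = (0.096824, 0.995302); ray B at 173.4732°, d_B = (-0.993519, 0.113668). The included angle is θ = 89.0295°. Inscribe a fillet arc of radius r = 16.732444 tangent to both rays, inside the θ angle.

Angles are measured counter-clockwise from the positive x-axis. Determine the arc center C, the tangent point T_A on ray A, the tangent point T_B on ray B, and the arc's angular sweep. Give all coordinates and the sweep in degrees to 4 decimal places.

center=(-1.6191,28.1323) T_A=(15.0347,26.5122) T_B=(-3.5211,11.5083) sweep=90.9705

bisector direction at 128.9585° = (-0.628757,0.777602)
center distance |VC| = r/sin(θ/2) = 16.732444/sin(44.5147°) = 23.866231
C = V + |VC|·bis = (-1.6191,28.1323)
T_A = V + ((C−V)·d_A)·d_A = V + 17.0183·d_A = (15.0347,26.5122)
T_B = V + ((C−V)·d_B)·d_B = V + 17.0183·d_B = (-3.5211,11.5083)
sweep = 180° − θ = 90.9705°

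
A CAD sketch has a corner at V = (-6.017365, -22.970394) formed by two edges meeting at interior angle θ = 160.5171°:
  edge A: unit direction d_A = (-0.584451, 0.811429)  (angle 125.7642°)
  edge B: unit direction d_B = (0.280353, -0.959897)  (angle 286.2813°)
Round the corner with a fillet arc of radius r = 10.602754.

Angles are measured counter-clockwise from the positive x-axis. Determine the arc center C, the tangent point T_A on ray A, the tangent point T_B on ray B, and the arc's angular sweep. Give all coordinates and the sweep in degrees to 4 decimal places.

center=(-15.6846,-27.6902) T_A=(-7.0812,-21.4934) T_B=(-5.5070,-24.7177) sweep=19.4829

bisector direction at 206.0228° = (-0.898620,-0.438728)
center distance |VC| = r/sin(θ/2) = 10.602754/sin(80.2585°) = 10.757868
C = V + |VC|·bis = (-15.6846,-27.6902)
T_A = V + ((C−V)·d_A)·d_A = V + 1.8203·d_A = (-7.0812,-21.4934)
T_B = V + ((C−V)·d_B)·d_B = V + 1.8203·d_B = (-5.5070,-24.7177)
sweep = 180° − θ = 19.4829°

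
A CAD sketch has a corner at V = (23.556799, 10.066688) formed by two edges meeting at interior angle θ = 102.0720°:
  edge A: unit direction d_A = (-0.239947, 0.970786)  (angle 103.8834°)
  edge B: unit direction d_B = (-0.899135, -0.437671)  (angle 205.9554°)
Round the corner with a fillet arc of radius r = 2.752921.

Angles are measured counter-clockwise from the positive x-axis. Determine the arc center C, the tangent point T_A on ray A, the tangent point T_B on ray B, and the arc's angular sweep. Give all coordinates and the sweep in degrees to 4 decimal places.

bisector direction at 154.9194° = (-0.905712,0.423893)
center distance |VC| = r/sin(θ/2) = 2.752921/sin(51.0360°) = 3.540547
C = V + |VC|·bis = (20.3501,11.5675)
T_A = V + ((C−V)·d_A)·d_A = V + 2.2264·d_A = (23.0226,12.2281)
T_B = V + ((C−V)·d_B)·d_B = V + 2.2264·d_B = (21.5550,9.0923)
sweep = 180° − θ = 77.9280°

center=(20.3501,11.5675) T_A=(23.0226,12.2281) T_B=(21.5550,9.0923) sweep=77.9280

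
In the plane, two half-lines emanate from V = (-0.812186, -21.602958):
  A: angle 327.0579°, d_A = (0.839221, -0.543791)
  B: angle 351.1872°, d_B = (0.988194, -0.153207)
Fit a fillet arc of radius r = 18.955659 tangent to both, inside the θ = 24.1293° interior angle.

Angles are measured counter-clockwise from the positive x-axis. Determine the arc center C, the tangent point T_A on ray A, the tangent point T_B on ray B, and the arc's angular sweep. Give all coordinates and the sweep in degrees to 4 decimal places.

center=(83.9238,-53.9223) T_A=(73.6159,-69.8303) T_B=(86.8280,-35.1904) sweep=155.8707

bisector direction at 339.1225° = (0.934345,-0.356370)
center distance |VC| = r/sin(θ/2) = 18.955659/sin(12.0647°) = 90.690313
C = V + |VC|·bis = (83.9238,-53.9223)
T_A = V + ((C−V)·d_A)·d_A = V + 88.6872·d_A = (73.6159,-69.8303)
T_B = V + ((C−V)·d_B)·d_B = V + 88.6872·d_B = (86.8280,-35.1904)
sweep = 180° − θ = 155.8707°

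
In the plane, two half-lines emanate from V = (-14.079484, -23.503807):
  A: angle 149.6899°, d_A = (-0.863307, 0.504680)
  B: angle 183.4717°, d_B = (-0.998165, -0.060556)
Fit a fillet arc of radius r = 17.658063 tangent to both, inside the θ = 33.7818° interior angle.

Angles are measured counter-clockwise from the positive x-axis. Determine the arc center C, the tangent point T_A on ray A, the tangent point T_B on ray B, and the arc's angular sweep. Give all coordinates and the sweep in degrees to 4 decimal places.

bisector direction at 166.5808° = (-0.972698,0.232074)
center distance |VC| = r/sin(θ/2) = 17.658063/sin(16.8909°) = 60.774563
C = V + |VC|·bis = (-73.1948,-9.3996)
T_A = V + ((C−V)·d_A)·d_A = V + 58.1527·d_A = (-64.2831,5.8447)
T_B = V + ((C−V)·d_B)·d_B = V + 58.1527·d_B = (-72.1255,-27.0253)
sweep = 180° − θ = 146.2182°

center=(-73.1948,-9.3996) T_A=(-64.2831,5.8447) T_B=(-72.1255,-27.0253) sweep=146.2182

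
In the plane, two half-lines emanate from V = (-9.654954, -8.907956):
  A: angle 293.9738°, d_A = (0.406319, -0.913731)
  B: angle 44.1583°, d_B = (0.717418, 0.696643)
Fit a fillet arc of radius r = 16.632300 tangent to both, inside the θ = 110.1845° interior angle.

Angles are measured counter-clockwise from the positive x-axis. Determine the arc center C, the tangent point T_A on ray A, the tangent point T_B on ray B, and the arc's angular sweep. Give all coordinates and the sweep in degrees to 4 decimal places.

center=(10.2583,-12.7549) T_A=(-4.9391,-19.5129) T_B=(-1.3285,-0.8226) sweep=69.8155

bisector direction at 349.0661° = (0.981846,-0.189677)
center distance |VC| = r/sin(θ/2) = 16.632300/sin(55.0922°) = 20.281451
C = V + |VC|·bis = (10.2583,-12.7549)
T_A = V + ((C−V)·d_A)·d_A = V + 11.6062·d_A = (-4.9391,-19.5129)
T_B = V + ((C−V)·d_B)·d_B = V + 11.6062·d_B = (-1.3285,-0.8226)
sweep = 180° − θ = 69.8155°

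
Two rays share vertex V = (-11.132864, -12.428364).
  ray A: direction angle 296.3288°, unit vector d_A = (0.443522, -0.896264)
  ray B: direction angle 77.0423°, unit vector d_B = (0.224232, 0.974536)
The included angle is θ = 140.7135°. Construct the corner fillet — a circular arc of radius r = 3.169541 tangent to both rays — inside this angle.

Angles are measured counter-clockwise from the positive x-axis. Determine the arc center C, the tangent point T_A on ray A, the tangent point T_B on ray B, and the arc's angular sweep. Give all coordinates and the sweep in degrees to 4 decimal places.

bisector direction at 6.6856° = (0.993200,0.116420)
center distance |VC| = r/sin(θ/2) = 3.169541/sin(70.3568°) = 3.365394
C = V + |VC|·bis = (-7.7904,-12.0366)
T_A = V + ((C−V)·d_A)·d_A = V + 1.1313·d_A = (-10.6311,-13.4423)
T_B = V + ((C−V)·d_B)·d_B = V + 1.1313·d_B = (-10.8792,-11.3259)
sweep = 180° − θ = 39.2865°

center=(-7.7904,-12.0366) T_A=(-10.6311,-13.4423) T_B=(-10.8792,-11.3259) sweep=39.2865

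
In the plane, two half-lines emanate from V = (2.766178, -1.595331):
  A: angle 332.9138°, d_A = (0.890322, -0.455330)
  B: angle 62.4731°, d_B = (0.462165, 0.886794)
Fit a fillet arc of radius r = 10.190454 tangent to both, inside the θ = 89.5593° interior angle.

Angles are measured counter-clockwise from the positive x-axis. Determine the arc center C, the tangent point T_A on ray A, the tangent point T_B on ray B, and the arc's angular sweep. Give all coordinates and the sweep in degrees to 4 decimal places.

bisector direction at 17.6934° = (0.952696,0.303924)
center distance |VC| = r/sin(θ/2) = 10.190454/sin(44.7796°) = 14.467224
C = V + |VC|·bis = (16.5490,2.8016)
T_A = V + ((C−V)·d_A)·d_A = V + 10.2691·d_A = (11.9090,-6.2712)
T_B = V + ((C−V)·d_B)·d_B = V + 10.2691·d_B = (7.5122,7.5113)
sweep = 180° − θ = 90.4407°

center=(16.5490,2.8016) T_A=(11.9090,-6.2712) T_B=(7.5122,7.5113) sweep=90.4407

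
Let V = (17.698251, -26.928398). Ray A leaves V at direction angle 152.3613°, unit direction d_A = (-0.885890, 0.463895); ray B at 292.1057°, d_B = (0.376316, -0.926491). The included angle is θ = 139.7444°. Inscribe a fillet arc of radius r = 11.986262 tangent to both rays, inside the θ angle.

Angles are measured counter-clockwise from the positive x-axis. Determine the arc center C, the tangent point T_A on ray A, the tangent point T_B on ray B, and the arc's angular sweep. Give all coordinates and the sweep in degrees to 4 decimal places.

center=(8.2462,-35.5091) T_A=(13.8066,-24.8905) T_B=(19.3514,-30.9984) sweep=40.2556

bisector direction at 222.2335° = (-0.740412,-0.672154)
center distance |VC| = r/sin(θ/2) = 11.986262/sin(69.8722°) = 12.765909
C = V + |VC|·bis = (8.2462,-35.5091)
T_A = V + ((C−V)·d_A)·d_A = V + 4.3929·d_A = (13.8066,-24.8905)
T_B = V + ((C−V)·d_B)·d_B = V + 4.3929·d_B = (19.3514,-30.9984)
sweep = 180° − θ = 40.2556°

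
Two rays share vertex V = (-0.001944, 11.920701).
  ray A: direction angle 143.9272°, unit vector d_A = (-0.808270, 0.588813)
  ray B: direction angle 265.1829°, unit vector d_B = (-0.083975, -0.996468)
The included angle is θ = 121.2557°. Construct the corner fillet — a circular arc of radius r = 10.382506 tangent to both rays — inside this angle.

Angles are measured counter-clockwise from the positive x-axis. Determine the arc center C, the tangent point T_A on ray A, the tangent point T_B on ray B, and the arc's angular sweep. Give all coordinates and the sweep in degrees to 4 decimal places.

center=(-10.8385,6.9696) T_A=(-4.7251,15.3615) T_B=(-0.4927,6.0977) sweep=58.7443

bisector direction at 204.5551° = (-0.909562,-0.415567)
center distance |VC| = r/sin(θ/2) = 10.382506/sin(60.6279°) = 11.914026
C = V + |VC|·bis = (-10.8385,6.9696)
T_A = V + ((C−V)·d_A)·d_A = V + 5.8436·d_A = (-4.7251,15.3615)
T_B = V + ((C−V)·d_B)·d_B = V + 5.8436·d_B = (-0.4927,6.0977)
sweep = 180° − θ = 58.7443°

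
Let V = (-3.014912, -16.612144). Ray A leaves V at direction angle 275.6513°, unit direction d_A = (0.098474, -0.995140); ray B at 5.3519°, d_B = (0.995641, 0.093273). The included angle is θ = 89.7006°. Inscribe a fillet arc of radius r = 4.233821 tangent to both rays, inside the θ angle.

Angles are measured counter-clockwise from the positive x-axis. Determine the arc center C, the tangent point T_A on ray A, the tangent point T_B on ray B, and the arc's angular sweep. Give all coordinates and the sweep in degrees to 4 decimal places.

bisector direction at 320.5016° = (0.771642,-0.636057)
center distance |VC| = r/sin(θ/2) = 4.233821/sin(44.8503°) = 6.003233
C = V + |VC|·bis = (1.6174,-20.4305)
T_A = V + ((C−V)·d_A)·d_A = V + 4.2560·d_A = (-2.5958,-20.8475)
T_B = V + ((C−V)·d_B)·d_B = V + 4.2560·d_B = (1.2225,-16.2152)
sweep = 180° − θ = 90.2994°

center=(1.6174,-20.4305) T_A=(-2.5958,-20.8475) T_B=(1.2225,-16.2152) sweep=90.2994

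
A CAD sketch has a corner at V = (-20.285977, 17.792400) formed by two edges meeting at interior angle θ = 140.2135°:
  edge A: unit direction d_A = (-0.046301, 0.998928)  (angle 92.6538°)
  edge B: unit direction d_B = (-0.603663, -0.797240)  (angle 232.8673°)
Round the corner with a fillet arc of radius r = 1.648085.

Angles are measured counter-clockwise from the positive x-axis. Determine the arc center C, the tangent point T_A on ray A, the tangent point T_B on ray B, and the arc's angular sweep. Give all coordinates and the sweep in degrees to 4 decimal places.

center=(-21.9599,18.3118) T_A=(-20.3136,18.3881) T_B=(-20.6460,17.3169) sweep=39.7865

bisector direction at 162.7605° = (-0.955075,0.296366)
center distance |VC| = r/sin(θ/2) = 1.648085/sin(70.1068°) = 1.752670
C = V + |VC|·bis = (-21.9599,18.3118)
T_A = V + ((C−V)·d_A)·d_A = V + 0.5964·d_A = (-20.3136,18.3881)
T_B = V + ((C−V)·d_B)·d_B = V + 0.5964·d_B = (-20.6460,17.3169)
sweep = 180° − θ = 39.7865°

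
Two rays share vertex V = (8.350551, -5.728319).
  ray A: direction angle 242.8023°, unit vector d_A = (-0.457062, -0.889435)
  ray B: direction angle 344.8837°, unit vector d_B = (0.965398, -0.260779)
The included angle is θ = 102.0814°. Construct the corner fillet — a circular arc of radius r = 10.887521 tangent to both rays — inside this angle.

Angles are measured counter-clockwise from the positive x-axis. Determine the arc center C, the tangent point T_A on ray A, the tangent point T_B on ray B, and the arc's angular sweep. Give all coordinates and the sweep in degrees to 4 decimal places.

center=(14.0104,-18.5349) T_A=(4.3267,-13.5587) T_B=(16.8497,-8.0242) sweep=77.9186

bisector direction at 293.8430° = (0.404232,-0.914657)
center distance |VC| = r/sin(θ/2) = 10.887521/sin(51.0407°) = 14.001571
C = V + |VC|·bis = (14.0104,-18.5349)
T_A = V + ((C−V)·d_A)·d_A = V + 8.8037·d_A = (4.3267,-13.5587)
T_B = V + ((C−V)·d_B)·d_B = V + 8.8037·d_B = (16.8497,-8.0242)
sweep = 180° − θ = 77.9186°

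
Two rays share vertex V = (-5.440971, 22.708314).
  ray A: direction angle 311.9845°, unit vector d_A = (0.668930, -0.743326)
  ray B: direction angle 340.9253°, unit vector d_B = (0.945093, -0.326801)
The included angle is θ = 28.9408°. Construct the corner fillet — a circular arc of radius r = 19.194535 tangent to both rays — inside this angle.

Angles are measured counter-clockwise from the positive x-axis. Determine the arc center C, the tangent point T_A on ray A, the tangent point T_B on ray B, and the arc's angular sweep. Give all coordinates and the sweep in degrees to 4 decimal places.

center=(58.5806,-19.7392) T_A=(44.3128,-32.5790) T_B=(64.8534,-1.5985) sweep=151.0592

bisector direction at 326.4549° = (0.833451,-0.552593)
center distance |VC| = r/sin(θ/2) = 19.194535/sin(14.4704°) = 76.815070
C = V + |VC|·bis = (58.5806,-19.7392)
T_A = V + ((C−V)·d_A)·d_A = V + 74.3783·d_A = (44.3128,-32.5790)
T_B = V + ((C−V)·d_B)·d_B = V + 74.3783·d_B = (64.8534,-1.5985)
sweep = 180° − θ = 151.0592°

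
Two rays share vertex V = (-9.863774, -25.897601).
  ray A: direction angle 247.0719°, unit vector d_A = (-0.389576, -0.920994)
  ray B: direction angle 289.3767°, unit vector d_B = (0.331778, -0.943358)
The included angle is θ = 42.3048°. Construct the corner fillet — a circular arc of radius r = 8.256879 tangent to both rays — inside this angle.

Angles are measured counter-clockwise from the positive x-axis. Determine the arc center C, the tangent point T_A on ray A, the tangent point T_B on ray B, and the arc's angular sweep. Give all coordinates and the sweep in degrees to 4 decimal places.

bisector direction at 268.2243° = (-0.030987,-0.999520)
center distance |VC| = r/sin(θ/2) = 8.256879/sin(21.1524°) = 22.881755
C = V + |VC|·bis = (-10.5728,-48.7684)
T_A = V + ((C−V)·d_A)·d_A = V + 21.3401·d_A = (-18.1773,-45.5517)
T_B = V + ((C−V)·d_B)·d_B = V + 21.3401·d_B = (-2.7836,-46.0289)
sweep = 180° − θ = 137.6952°

center=(-10.5728,-48.7684) T_A=(-18.1773,-45.5517) T_B=(-2.7836,-46.0289) sweep=137.6952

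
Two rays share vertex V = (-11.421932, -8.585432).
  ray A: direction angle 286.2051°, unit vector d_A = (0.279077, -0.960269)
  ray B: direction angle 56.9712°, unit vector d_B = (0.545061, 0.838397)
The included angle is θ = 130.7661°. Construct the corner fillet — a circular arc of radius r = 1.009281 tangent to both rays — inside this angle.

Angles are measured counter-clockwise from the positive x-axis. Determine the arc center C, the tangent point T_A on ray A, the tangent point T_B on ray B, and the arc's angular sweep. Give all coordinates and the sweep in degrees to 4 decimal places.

bisector direction at 351.5882° = (0.989242,-0.146288)
center distance |VC| = r/sin(θ/2) = 1.009281/sin(65.3830°) = 1.110182
C = V + |VC|·bis = (-10.3237,-8.7478)
T_A = V + ((C−V)·d_A)·d_A = V + 0.4624·d_A = (-11.2929,-9.0295)
T_B = V + ((C−V)·d_B)·d_B = V + 0.4624·d_B = (-11.1699,-8.1977)
sweep = 180° − θ = 49.2339°

center=(-10.3237,-8.7478) T_A=(-11.2929,-9.0295) T_B=(-11.1699,-8.1977) sweep=49.2339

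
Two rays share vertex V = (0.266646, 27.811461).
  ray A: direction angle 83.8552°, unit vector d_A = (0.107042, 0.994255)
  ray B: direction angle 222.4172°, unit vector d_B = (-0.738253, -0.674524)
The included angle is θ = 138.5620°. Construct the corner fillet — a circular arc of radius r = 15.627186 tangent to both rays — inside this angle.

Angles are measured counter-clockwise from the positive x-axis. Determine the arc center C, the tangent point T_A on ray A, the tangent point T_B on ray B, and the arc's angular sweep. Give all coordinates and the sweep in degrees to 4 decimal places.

center=(-14.6380,35.3612) T_A=(0.8994,33.6884) T_B=(-4.0971,23.8244) sweep=41.4380

bisector direction at 153.1362° = (-0.892083,0.451871)
center distance |VC| = r/sin(θ/2) = 15.627186/sin(69.2810°) = 16.707729
C = V + |VC|·bis = (-14.6380,35.3612)
T_A = V + ((C−V)·d_A)·d_A = V + 5.9109·d_A = (0.8994,33.6884)
T_B = V + ((C−V)·d_B)·d_B = V + 5.9109·d_B = (-4.0971,23.8244)
sweep = 180° − θ = 41.4380°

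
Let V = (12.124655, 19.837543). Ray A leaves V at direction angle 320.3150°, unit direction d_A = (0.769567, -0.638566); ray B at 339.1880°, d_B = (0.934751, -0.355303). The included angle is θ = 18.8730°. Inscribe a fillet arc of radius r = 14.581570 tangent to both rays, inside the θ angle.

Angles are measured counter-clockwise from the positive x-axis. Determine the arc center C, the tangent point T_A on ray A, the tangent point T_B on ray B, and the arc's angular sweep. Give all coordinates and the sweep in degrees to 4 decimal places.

bisector direction at 329.7515° = (0.863849,-0.503751)
center distance |VC| = r/sin(θ/2) = 14.581570/sin(9.4365°) = 88.936730
C = V + |VC|·bis = (88.9525,-24.9645)
T_A = V + ((C−V)·d_A)·d_A = V + 87.7332·d_A = (79.6412,-36.1859)
T_B = V + ((C−V)·d_B)·d_B = V + 87.7332·d_B = (94.1334,-11.3343)
sweep = 180° − θ = 161.1270°

center=(88.9525,-24.9645) T_A=(79.6412,-36.1859) T_B=(94.1334,-11.3343) sweep=161.1270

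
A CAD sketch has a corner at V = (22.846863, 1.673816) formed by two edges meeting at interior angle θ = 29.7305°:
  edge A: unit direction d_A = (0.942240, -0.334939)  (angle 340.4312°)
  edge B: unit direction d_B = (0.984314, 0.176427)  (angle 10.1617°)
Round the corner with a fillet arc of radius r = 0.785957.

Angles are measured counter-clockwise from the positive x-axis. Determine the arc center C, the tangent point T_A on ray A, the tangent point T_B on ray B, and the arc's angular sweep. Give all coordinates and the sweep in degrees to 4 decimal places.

bisector direction at 355.2964° = (0.996632,-0.082000)
center distance |VC| = r/sin(θ/2) = 0.785957/sin(14.8652°) = 3.063603
C = V + |VC|·bis = (25.9001,1.4226)
T_A = V + ((C−V)·d_A)·d_A = V + 2.9611·d_A = (25.6369,0.6820)
T_B = V + ((C−V)·d_B)·d_B = V + 2.9611·d_B = (25.7615,2.1962)
sweep = 180° − θ = 150.2695°

center=(25.9001,1.4226) T_A=(25.6369,0.6820) T_B=(25.7615,2.1962) sweep=150.2695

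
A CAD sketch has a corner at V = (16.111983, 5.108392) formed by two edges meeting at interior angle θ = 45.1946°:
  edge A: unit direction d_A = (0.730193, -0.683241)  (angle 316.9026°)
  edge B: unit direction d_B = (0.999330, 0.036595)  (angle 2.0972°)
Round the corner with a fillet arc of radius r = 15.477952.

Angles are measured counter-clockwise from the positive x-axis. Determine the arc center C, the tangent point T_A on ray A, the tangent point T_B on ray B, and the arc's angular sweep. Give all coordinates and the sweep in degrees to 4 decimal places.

bisector direction at 339.4999° = (0.936672,-0.350209)
center distance |VC| = r/sin(θ/2) = 15.477952/sin(22.5973°) = 40.280752
C = V + |VC|·bis = (53.8418,-8.9983)
T_A = V + ((C−V)·d_A)·d_A = V + 37.1883·d_A = (43.2667,-20.3002)
T_B = V + ((C−V)·d_B)·d_B = V + 37.1883·d_B = (53.2754,6.4693)
sweep = 180° − θ = 134.8054°

center=(53.8418,-8.9983) T_A=(43.2667,-20.3002) T_B=(53.2754,6.4693) sweep=134.8054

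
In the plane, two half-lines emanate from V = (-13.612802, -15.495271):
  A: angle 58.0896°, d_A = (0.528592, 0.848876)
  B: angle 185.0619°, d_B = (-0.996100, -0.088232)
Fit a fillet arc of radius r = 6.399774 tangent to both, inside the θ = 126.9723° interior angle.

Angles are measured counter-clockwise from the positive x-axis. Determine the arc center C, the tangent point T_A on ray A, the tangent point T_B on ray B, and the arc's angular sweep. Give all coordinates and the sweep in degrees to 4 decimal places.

center=(-17.3578,-9.4022) T_A=(-11.9251,-12.7850) T_B=(-16.7931,-15.7770) sweep=53.0277

bisector direction at 121.5758° = (-0.523625,0.851949)
center distance |VC| = r/sin(θ/2) = 6.399774/sin(63.4862°) = 7.151972
C = V + |VC|·bis = (-17.3578,-9.4022)
T_A = V + ((C−V)·d_A)·d_A = V + 3.1927·d_A = (-11.9251,-12.7850)
T_B = V + ((C−V)·d_B)·d_B = V + 3.1927·d_B = (-16.7931,-15.7770)
sweep = 180° − θ = 53.0277°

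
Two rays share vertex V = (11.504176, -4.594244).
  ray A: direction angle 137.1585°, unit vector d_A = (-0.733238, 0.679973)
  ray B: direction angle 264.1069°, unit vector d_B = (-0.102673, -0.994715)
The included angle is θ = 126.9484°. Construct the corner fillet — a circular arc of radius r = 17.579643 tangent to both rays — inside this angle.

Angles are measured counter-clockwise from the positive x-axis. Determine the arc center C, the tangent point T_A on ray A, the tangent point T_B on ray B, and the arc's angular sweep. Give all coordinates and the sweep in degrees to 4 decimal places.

bisector direction at 200.6327° = (-0.935859,-0.352376)
center distance |VC| = r/sin(θ/2) = 17.579643/sin(63.4742°) = 19.647913
C = V + |VC|·bis = (-6.8835,-11.5177)
T_A = V + ((C−V)·d_A)·d_A = V + 8.7748·d_A = (5.0702,1.3724)
T_B = V + ((C−V)·d_B)·d_B = V + 8.7748·d_B = (10.6032,-13.3226)
sweep = 180° − θ = 53.0516°

center=(-6.8835,-11.5177) T_A=(5.0702,1.3724) T_B=(10.6032,-13.3226) sweep=53.0516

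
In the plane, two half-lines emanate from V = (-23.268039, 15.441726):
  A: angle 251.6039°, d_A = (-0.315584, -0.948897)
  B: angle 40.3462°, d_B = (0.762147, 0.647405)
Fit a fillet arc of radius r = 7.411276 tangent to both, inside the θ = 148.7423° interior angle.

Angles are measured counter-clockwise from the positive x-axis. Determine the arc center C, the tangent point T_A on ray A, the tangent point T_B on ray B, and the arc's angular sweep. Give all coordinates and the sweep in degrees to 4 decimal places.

center=(-16.8898,11.1355) T_A=(-23.9223,13.4744) T_B=(-21.6879,16.7840) sweep=31.2577

bisector direction at 325.9751° = (0.828794,-0.559554)
center distance |VC| = r/sin(θ/2) = 7.411276/sin(74.3712°) = 7.695813
C = V + |VC|·bis = (-16.8898,11.1355)
T_A = V + ((C−V)·d_A)·d_A = V + 2.0733·d_A = (-23.9223,13.4744)
T_B = V + ((C−V)·d_B)·d_B = V + 2.0733·d_B = (-21.6879,16.7840)
sweep = 180° − θ = 31.2577°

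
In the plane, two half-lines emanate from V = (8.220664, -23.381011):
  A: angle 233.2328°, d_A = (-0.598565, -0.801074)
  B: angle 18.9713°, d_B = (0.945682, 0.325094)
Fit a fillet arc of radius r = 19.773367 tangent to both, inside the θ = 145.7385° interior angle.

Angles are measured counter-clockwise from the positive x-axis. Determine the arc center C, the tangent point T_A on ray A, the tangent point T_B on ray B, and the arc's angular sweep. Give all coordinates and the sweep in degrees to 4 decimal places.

center=(20.4125,-40.0990) T_A=(4.5726,-28.2633) T_B=(13.9843,-21.3997) sweep=34.2615

bisector direction at 306.1021° = (0.589225,-0.807969)
center distance |VC| = r/sin(θ/2) = 19.773367/sin(72.8692°) = 20.691337
C = V + |VC|·bis = (20.4125,-40.0990)
T_A = V + ((C−V)·d_A)·d_A = V + 6.0947·d_A = (4.5726,-28.2633)
T_B = V + ((C−V)·d_B)·d_B = V + 6.0947·d_B = (13.9843,-21.3997)
sweep = 180° − θ = 34.2615°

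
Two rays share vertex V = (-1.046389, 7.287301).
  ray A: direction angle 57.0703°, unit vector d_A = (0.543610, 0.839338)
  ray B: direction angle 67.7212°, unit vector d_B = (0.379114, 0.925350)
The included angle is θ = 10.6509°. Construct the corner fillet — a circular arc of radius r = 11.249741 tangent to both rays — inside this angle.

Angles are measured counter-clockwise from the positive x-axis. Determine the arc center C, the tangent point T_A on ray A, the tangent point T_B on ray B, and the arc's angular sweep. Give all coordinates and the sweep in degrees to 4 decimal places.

bisector direction at 62.3957° = (0.463362,0.886169)
center distance |VC| = r/sin(θ/2) = 11.249741/sin(5.3255°) = 121.208853
C = V + |VC|·bis = (55.1172,114.6989)
T_A = V + ((C−V)·d_A)·d_A = V + 120.6857·d_A = (64.5595,108.5834)
T_B = V + ((C−V)·d_B)·d_B = V + 120.6857·d_B = (44.7072,118.9638)
sweep = 180° − θ = 169.3491°

center=(55.1172,114.6989) T_A=(64.5595,108.5834) T_B=(44.7072,118.9638) sweep=169.3491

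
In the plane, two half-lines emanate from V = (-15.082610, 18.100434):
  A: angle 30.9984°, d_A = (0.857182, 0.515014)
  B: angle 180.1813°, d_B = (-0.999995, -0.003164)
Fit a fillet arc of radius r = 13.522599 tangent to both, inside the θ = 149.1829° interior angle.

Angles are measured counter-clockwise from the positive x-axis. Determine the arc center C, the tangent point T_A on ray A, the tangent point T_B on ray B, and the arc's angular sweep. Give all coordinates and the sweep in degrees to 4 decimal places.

center=(-18.8523,31.6112) T_A=(-11.8880,20.0198) T_B=(-18.8095,18.0886) sweep=30.8171

bisector direction at 105.5898° = (-0.268749,0.963210)
center distance |VC| = r/sin(θ/2) = 13.522599/sin(74.5914°) = 14.026781
C = V + |VC|·bis = (-18.8523,31.6112)
T_A = V + ((C−V)·d_A)·d_A = V + 3.7269·d_A = (-11.8880,20.0198)
T_B = V + ((C−V)·d_B)·d_B = V + 3.7269·d_B = (-18.8095,18.0886)
sweep = 180° − θ = 30.8171°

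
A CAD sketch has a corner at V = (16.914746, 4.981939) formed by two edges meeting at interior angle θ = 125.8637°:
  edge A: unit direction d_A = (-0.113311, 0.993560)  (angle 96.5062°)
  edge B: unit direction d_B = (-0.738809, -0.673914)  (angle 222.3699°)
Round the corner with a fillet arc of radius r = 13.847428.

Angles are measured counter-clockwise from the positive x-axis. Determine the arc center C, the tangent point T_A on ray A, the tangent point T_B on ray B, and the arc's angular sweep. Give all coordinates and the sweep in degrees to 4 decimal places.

center=(2.3547,10.4437) T_A=(16.1129,12.0127) T_B=(11.6867,0.2131) sweep=54.1363

bisector direction at 159.4381° = (-0.936293,0.351220)
center distance |VC| = r/sin(θ/2) = 13.847428/sin(62.9318°) = 15.550767
C = V + |VC|·bis = (2.3547,10.4437)
T_A = V + ((C−V)·d_A)·d_A = V + 7.0764·d_A = (16.1129,12.0127)
T_B = V + ((C−V)·d_B)·d_B = V + 7.0764·d_B = (11.6867,0.2131)
sweep = 180° − θ = 54.1363°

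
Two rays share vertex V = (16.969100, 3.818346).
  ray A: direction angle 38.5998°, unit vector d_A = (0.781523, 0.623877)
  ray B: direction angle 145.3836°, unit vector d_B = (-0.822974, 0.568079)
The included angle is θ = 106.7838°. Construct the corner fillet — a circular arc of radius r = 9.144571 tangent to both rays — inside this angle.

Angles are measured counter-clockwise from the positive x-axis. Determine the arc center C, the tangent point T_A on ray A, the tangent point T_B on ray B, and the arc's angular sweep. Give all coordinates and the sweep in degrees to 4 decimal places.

bisector direction at 91.9917° = (-0.034755,0.999396)
center distance |VC| = r/sin(θ/2) = 9.144571/sin(53.3919°) = 11.391794
C = V + |VC|·bis = (16.5732,15.2033)
T_A = V + ((C−V)·d_A)·d_A = V + 6.7934·d_A = (22.2783,8.0566)
T_B = V + ((C−V)·d_B)·d_B = V + 6.7934·d_B = (11.3783,7.6775)
sweep = 180° − θ = 73.2162°

center=(16.5732,15.2033) T_A=(22.2783,8.0566) T_B=(11.3783,7.6775) sweep=73.2162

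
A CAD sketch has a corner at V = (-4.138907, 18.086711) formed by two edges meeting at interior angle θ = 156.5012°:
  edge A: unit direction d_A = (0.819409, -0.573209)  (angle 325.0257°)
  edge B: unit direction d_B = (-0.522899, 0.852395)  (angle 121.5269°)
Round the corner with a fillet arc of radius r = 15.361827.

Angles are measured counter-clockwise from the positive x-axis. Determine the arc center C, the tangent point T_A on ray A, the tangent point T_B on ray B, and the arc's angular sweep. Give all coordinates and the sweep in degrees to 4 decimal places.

bisector direction at 43.2763° = (0.728056,0.685517)
center distance |VC| = r/sin(θ/2) = 15.361827/sin(78.2506°) = 15.690582
C = V + |VC|·bis = (7.2847,28.8429)
T_A = V + ((C−V)·d_A)·d_A = V + 3.1951·d_A = (-1.5208,16.2553)
T_B = V + ((C−V)·d_B)·d_B = V + 3.1951·d_B = (-5.8096,20.8102)
sweep = 180° − θ = 23.4988°

center=(7.2847,28.8429) T_A=(-1.5208,16.2553) T_B=(-5.8096,20.8102) sweep=23.4988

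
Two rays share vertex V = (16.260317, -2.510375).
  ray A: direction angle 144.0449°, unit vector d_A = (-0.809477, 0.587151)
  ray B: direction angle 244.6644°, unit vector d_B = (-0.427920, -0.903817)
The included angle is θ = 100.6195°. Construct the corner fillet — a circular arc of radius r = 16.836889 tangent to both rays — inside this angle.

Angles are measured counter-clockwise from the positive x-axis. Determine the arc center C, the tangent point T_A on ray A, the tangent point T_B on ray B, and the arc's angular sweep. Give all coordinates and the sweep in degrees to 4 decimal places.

bisector direction at 194.3547° = (-0.968780,-0.247923)
center distance |VC| = r/sin(θ/2) = 16.836889/sin(50.3098°) = 21.880063
C = V + |VC|·bis = (-4.9366,-7.9349)
T_A = V + ((C−V)·d_A)·d_A = V + 13.9734·d_A = (4.9492,5.6941)
T_B = V + ((C−V)·d_B)·d_B = V + 13.9734·d_B = (10.2808,-15.1398)
sweep = 180° − θ = 79.3805°

center=(-4.9366,-7.9349) T_A=(4.9492,5.6941) T_B=(10.2808,-15.1398) sweep=79.3805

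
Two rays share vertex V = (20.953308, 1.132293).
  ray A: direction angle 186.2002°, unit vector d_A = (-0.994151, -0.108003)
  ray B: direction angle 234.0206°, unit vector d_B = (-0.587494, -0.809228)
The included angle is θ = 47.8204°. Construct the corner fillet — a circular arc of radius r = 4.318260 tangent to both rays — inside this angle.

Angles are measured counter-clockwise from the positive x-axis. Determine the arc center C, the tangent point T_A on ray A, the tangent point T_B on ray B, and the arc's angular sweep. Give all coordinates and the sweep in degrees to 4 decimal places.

bisector direction at 210.1104° = (-0.865060,-0.501668)
center distance |VC| = r/sin(θ/2) = 4.318260/sin(23.9102°) = 10.654364
C = V + |VC|·bis = (11.7366,-4.2127)
T_A = V + ((C−V)·d_A)·d_A = V + 9.7400·d_A = (11.2703,0.0803)
T_B = V + ((C−V)·d_B)·d_B = V + 9.7400·d_B = (15.2311,-6.7496)
sweep = 180° − θ = 132.1796°

center=(11.7366,-4.2127) T_A=(11.2703,0.0803) T_B=(15.2311,-6.7496) sweep=132.1796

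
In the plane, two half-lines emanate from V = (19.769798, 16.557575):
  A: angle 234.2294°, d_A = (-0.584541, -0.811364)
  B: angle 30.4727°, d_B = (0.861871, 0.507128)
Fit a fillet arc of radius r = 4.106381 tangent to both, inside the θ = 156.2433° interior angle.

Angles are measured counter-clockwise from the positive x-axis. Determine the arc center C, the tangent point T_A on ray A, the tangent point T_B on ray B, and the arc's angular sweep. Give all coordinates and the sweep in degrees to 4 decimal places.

bisector direction at 312.3510° = (0.673671,-0.739031)
center distance |VC| = r/sin(θ/2) = 4.106381/sin(78.1217°) = 4.196236
C = V + |VC|·bis = (22.5967,13.4564)
T_A = V + ((C−V)·d_A)·d_A = V + 0.8637·d_A = (19.2649,15.8568)
T_B = V + ((C−V)·d_B)·d_B = V + 0.8637·d_B = (20.5142,16.9956)
sweep = 180° − θ = 23.7567°

center=(22.5967,13.4564) T_A=(19.2649,15.8568) T_B=(20.5142,16.9956) sweep=23.7567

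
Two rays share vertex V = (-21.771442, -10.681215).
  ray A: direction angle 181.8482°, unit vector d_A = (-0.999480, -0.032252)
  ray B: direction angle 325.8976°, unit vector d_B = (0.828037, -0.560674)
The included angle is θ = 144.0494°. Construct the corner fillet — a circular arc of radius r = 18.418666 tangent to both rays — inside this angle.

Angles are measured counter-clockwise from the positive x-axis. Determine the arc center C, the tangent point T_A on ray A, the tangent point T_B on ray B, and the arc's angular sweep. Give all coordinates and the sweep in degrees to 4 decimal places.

bisector direction at 253.8729° = (-0.277769,-0.960648)
center distance |VC| = r/sin(θ/2) = 18.418666/sin(72.0247°) = 19.363821
C = V + |VC|·bis = (-27.1501,-29.2830)
T_A = V + ((C−V)·d_A)·d_A = V + 5.9758·d_A = (-27.7441,-10.8739)
T_B = V + ((C−V)·d_B)·d_B = V + 5.9758·d_B = (-16.8233,-14.0317)
sweep = 180° − θ = 35.9506°

center=(-27.1501,-29.2830) T_A=(-27.7441,-10.8739) T_B=(-16.8233,-14.0317) sweep=35.9506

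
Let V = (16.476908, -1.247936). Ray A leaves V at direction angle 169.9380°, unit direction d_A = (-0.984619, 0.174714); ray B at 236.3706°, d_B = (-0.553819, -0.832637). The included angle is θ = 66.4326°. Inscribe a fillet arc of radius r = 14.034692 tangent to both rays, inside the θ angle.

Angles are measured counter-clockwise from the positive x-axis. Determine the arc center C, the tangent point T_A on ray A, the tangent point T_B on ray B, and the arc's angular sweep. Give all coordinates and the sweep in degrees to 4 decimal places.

center=(-7.0794,-11.3220) T_A=(-4.6274,2.4969) T_B=(4.6064,-19.0946) sweep=113.5674

bisector direction at 203.1543° = (-0.919449,-0.393209)
center distance |VC| = r/sin(θ/2) = 14.034692/sin(33.2163°) = 25.620044
C = V + |VC|·bis = (-7.0794,-11.3220)
T_A = V + ((C−V)·d_A)·d_A = V + 21.4339·d_A = (-4.6274,2.4969)
T_B = V + ((C−V)·d_B)·d_B = V + 21.4339·d_B = (4.6064,-19.0946)
sweep = 180° − θ = 113.5674°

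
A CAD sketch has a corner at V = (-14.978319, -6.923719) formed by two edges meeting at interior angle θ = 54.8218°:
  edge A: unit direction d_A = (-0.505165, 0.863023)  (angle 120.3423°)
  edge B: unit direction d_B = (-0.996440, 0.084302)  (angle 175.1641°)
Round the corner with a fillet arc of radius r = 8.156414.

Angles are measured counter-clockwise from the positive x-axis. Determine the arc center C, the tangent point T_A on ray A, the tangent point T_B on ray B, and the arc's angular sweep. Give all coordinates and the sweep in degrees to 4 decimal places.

center=(-29.9627,2.5296) T_A=(-22.9235,6.6499) T_B=(-30.6503,-5.5978) sweep=125.1782

bisector direction at 147.7532° = (-0.845758,0.533567)
center distance |VC| = r/sin(θ/2) = 8.156414/sin(27.4109°) = 17.717135
C = V + |VC|·bis = (-29.9627,2.5296)
T_A = V + ((C−V)·d_A)·d_A = V + 15.7280·d_A = (-22.9235,6.6499)
T_B = V + ((C−V)·d_B)·d_B = V + 15.7280·d_B = (-30.6503,-5.5978)
sweep = 180° − θ = 125.1782°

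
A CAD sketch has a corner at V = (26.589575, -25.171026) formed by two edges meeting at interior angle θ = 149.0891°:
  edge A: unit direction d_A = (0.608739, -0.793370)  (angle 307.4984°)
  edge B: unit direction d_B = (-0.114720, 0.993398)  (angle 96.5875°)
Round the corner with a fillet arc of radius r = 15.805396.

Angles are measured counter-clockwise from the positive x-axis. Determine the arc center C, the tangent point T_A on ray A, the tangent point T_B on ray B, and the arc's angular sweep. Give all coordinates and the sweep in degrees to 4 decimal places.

center=(41.7893,-19.0167) T_A=(29.2498,-28.6380) T_B=(26.0882,-20.8299) sweep=30.9109

bisector direction at 22.0430° = (0.926903,0.375302)
center distance |VC| = r/sin(θ/2) = 15.805396/sin(74.5446°) = 16.398396
C = V + |VC|·bis = (41.7893,-19.0167)
T_A = V + ((C−V)·d_A)·d_A = V + 4.3700·d_A = (29.2498,-28.6380)
T_B = V + ((C−V)·d_B)·d_B = V + 4.3700·d_B = (26.0882,-20.8299)
sweep = 180° − θ = 30.9109°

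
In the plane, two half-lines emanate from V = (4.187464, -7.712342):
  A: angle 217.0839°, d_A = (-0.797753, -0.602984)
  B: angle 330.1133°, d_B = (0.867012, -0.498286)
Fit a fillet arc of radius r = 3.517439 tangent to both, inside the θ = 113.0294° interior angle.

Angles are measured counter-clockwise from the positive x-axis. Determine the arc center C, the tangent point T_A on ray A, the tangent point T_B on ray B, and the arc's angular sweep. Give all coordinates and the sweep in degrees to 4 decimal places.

center=(4.4522,-11.9214) T_A=(2.3312,-9.1154) T_B=(6.2049,-8.8718) sweep=66.9706

bisector direction at 273.5986° = (0.062766,-0.998028)
center distance |VC| = r/sin(θ/2) = 3.517439/sin(56.5147°) = 4.217414
C = V + |VC|·bis = (4.4522,-11.9214)
T_A = V + ((C−V)·d_A)·d_A = V + 2.3268·d_A = (2.3312,-9.1154)
T_B = V + ((C−V)·d_B)·d_B = V + 2.3268·d_B = (6.2049,-8.8718)
sweep = 180° − θ = 66.9706°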